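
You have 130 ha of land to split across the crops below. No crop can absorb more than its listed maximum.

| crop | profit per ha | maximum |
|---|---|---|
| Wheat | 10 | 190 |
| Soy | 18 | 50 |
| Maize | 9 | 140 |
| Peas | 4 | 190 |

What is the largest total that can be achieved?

Highest profit per ha first: Soy 18 > Wheat 10 > Maize 9 > Peas 4.
Give Soy 50 to hit its cap of 50 → 80 left.
Only 80 left; Wheat takes them to reach 80.
Total = 10×80 + 18×50 = 1700.

1700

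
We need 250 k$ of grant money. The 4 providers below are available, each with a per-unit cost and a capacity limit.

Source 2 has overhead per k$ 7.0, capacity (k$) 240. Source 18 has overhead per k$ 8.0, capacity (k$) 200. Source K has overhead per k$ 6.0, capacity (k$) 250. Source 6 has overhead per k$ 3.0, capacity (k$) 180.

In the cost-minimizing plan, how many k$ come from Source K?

Use providers in increasing cost order.
Take 180 from Source 6 at 3.0 — need 70 more.
Source K at 6.0: take 70 of its 250 — requirement met.
Source 2, Source 18: unused.

70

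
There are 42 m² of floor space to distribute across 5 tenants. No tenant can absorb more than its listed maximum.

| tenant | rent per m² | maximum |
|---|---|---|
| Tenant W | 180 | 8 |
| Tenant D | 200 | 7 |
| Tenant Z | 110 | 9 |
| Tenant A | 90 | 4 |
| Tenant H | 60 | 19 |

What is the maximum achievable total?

Rank by rent per m²: Tenant D 200 > Tenant W 180 > Tenant Z 110 > Tenant A 90 > Tenant H 60.
Tenant D takes 7 to reach its cap of 7 → 35 left.
Give Tenant W 8 to hit its cap of 8 → 27 left.
Give Tenant Z 9 to hit its cap of 9 → 18 left.
Tenant A: +4 to 4 (cap) → 14 left.
Tenant H has room for 19 but only 14 remain, so it gets 14.
Total = 180×8 + 200×7 + 110×9 + 90×4 + 60×14 = 5030.

5030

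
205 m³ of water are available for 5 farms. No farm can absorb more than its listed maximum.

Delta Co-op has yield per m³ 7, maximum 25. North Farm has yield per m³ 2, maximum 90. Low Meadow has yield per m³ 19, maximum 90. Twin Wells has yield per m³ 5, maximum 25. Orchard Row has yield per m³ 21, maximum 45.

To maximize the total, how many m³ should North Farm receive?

Rank by yield per m³: Orchard Row 21 > Low Meadow 19 > Delta Co-op 7 > Twin Wells 5 > North Farm 2.
Orchard Row: +45 to 45 (cap) ; 160 left.
Low Meadow: +90 to 90 (cap) ; 70 left.
Give Delta Co-op 25 to hit its cap of 25 ; 45 left.
Twin Wells: +25 to 25 (cap) ; 20 left.
North Farm has room for 90 but only 20 remain, so it gets 20.

20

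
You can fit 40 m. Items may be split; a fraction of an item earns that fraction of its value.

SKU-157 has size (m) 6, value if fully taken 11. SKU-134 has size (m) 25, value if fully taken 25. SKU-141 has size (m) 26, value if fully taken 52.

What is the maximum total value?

Sort by value density: SKU-141 52/26≈2, SKU-157 11/6≈1.83, SKU-134 25/25≈1.
Take all of SKU-141 (26 m, value 52) — 14 m left.
All 6 m of SKU-157 fit (value 11) — 8 remain.
Fill the last 8 m with part of SKU-134: 8/25 of it earns 8.
Total value = 71.

71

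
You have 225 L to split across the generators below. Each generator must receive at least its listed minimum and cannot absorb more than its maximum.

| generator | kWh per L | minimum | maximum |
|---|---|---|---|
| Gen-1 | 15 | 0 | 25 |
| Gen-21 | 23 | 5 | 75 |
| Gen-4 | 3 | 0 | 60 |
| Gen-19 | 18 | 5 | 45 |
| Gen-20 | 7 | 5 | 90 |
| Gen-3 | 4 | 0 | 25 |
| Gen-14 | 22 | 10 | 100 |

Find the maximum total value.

4770

Meeting every minimum uses 0+5+0+5+5+0+10 = 25 L, leaving 200.
Rank by kWh per L: Gen-21 23 > Gen-14 22 > Gen-19 18 > Gen-1 15 > Gen-20 7 > Gen-3 4 > Gen-4 3.
Gen-21: +70 to 75 (cap) → 130 left.
Gen-14 takes 90 more to reach its cap of 100 → 40 left.
Gen-19: +40 to 45 (cap) → 0 left.
Total = 23×75 + 18×45 + 7×5 + 22×100 = 4770.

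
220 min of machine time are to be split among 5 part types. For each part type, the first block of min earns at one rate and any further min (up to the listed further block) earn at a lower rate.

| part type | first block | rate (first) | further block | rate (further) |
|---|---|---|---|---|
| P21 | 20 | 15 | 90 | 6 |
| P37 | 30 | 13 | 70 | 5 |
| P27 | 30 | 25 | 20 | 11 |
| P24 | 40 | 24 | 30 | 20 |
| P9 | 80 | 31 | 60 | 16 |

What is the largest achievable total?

5430

Treat each block as its own option and order by rate: P9/T1 31 > P27/T1 25 > P24/T1 24 > P24/T2 20 > P9/T2 16 > P21/T1 15 > P37/T1 13 > P27/T2 11 > P21/T2 6 > P37/T2 5.
P9 T1 at 31: fill all 80 ; 140 left.
P27 T1 at 25: fill all 30 ; 110 left.
Fill P24 T1 block (40 at 24) ; 70 left.
P24 T2 at 20: fill all 30 ; 40 left.
P9 T2 at 16: only 40 left, fill 40.
Total = 31×80 + 25×30 + 24×40 + 20×30 + 16×40 = 5430.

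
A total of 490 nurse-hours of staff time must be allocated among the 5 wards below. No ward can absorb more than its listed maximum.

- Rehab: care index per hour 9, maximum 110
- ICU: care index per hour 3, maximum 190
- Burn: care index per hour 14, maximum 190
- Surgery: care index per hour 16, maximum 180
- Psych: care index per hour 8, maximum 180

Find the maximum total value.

Order the wards by care index per hour: Surgery 16 > Burn 14 > Rehab 9 > Psych 8 > ICU 3.
Surgery takes 180 to reach its cap of 180 ; 310 left.
Burn: +190 to 190 (cap) ; 120 left.
Give Rehab 110 to hit its cap of 110 ; 10 left.
Psych: +10 (room for 180) → 10. Pool exhausted.
Total = 9×110 + 14×190 + 16×180 + 8×10 = 6610.

6610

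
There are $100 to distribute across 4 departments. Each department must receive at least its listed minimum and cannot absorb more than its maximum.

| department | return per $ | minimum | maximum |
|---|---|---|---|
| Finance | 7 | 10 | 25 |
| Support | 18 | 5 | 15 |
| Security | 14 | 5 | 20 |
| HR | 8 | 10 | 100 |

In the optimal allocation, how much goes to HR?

55

Meeting every minimum uses 10+5+5+10 = 30 $, leaving 70.
Highest return per $ first: Support 18 > Security 14 > HR 8 > Finance 7.
Support takes 10 more to reach its cap of 15 — 60 left.
Security: +15 to 20 (cap) — 45 left.
HR: +45 (room for 90) → 55. Pool exhausted.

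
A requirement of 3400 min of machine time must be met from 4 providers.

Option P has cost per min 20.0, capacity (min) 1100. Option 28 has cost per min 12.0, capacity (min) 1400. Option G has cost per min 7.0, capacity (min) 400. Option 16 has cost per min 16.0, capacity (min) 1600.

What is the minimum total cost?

Use providers in increasing cost order.
Take 400 from Option G at 7.0 → need 3000 more.
Take 1400 from Option 28 at 12.0 → need 1600 more.
Option 16 (16.0): use full 1600 → 0 min to go.
Option P: unused.
Cost = 400×7.0 + 1400×12.0 + 1600×16.0 = 45200.

45200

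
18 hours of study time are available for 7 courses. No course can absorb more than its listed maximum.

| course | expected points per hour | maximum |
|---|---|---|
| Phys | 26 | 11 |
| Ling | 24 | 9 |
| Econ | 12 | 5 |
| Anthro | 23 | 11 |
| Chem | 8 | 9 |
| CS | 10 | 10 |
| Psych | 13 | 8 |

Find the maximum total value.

Order the courses by expected points per hour: Phys 26 > Ling 24 > Anthro 23 > Psych 13 > Econ 12 > CS 10 > Chem 8.
Give Phys 11 to hit its cap of 11 → 7 left.
Ling: +7 (room for 9) → 7. Pool exhausted.
Total = 26×11 + 24×7 = 454.

454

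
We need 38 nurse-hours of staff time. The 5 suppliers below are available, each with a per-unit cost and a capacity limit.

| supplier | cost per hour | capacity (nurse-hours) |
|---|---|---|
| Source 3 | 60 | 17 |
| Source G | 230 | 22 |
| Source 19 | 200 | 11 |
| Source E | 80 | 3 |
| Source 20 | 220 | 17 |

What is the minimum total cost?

5000

Use suppliers in increasing cost order.
Source 3 (60): use full 17 — 21 nurse-hours to go.
Source E at 80: take all 3 nurse-hours — 18 still needed.
Source 19 (200): use full 11 — 7 nurse-hours to go.
Take 7 from Source 20 at 220 to finish.
Source G: unused.
Cost = 17×60 + 3×80 + 11×200 + 7×220 = 5000.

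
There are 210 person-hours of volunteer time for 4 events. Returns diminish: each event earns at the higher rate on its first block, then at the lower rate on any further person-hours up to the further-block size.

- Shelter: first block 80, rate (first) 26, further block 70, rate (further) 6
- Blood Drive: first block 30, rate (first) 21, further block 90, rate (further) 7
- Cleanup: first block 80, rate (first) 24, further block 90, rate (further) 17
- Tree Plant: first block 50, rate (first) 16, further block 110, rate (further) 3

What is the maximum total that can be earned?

Treat each block as its own option and order by rate: Shelter/tier1 26 > Cleanup/tier1 24 > Blood Drive/tier1 21 > Cleanup/tier2 17 > Tree Plant/tier1 16 > Blood Drive/tier2 7 > Shelter/tier2 6 > Tree Plant/tier2 3.
Shelter/tier1 (26): +80 — 130 left.
Cleanup/tier1 (24): +80 — 50 left.
Blood Drive tier1 at 21: fill all 30 — 20 left.
Cleanup tier2 at 17: only 20 left, fill 20.
Total = 26×80 + 24×80 + 21×30 + 17×20 = 4970.

4970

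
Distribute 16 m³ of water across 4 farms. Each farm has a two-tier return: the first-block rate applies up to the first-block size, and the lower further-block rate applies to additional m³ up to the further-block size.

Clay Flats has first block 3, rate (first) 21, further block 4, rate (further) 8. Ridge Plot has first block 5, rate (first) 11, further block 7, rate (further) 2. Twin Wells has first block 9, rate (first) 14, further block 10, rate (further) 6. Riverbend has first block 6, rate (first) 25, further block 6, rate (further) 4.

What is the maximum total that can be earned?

311

Treat each block as its own option and order by rate: Riverbend/first 25 > Clay Flats/first 21 > Twin Wells/first 14 > Ridge Plot/first 11 > Clay Flats/second 8 > Twin Wells/second 6 > Riverbend/second 4 > Ridge Plot/second 2.
Fill Riverbend first block (6 at 25) — 10 left.
Fill Clay Flats first block (3 at 21) — 7 left.
7 remain; put them into Twin Wells first at 14.
Total = 25×6 + 21×3 + 14×7 = 311.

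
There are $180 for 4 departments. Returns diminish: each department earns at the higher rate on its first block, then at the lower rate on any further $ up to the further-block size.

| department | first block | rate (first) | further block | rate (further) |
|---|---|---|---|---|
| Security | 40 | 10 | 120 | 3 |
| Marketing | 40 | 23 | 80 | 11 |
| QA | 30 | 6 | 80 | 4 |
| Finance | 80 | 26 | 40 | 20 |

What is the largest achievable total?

Treat each block as its own option and order by rate: Finance/first 26 > Marketing/first 23 > Finance/second 20 > Marketing/second 11 > Security/first 10 > QA/first 6 > QA/second 4 > Security/second 3.
Finance first at 26: fill all 80 → 100 left.
Marketing first at 23: fill all 40 → 60 left.
Finance second at 20: fill all 40 → 20 left.
Marketing second at 11: only 20 left, fill 20.
Total = 26×80 + 23×40 + 20×40 + 11×20 = 4020.

4020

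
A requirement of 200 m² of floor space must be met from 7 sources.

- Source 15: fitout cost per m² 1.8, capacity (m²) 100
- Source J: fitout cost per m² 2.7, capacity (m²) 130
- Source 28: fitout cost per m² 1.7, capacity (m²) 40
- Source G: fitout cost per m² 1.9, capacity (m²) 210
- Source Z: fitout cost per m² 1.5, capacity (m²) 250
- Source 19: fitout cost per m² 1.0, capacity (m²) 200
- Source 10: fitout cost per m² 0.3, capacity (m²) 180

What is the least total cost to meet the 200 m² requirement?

Fill from the cheapest source first.
Source 10 (0.3): use full 180 → 20 m² to go.
Source 19 (1.0): take the remaining 20 → done.
Source Z, Source 28, Source 15, Source G, Source J: unused.
Cost = 180×0.3 + 20×1.0 = 74.

74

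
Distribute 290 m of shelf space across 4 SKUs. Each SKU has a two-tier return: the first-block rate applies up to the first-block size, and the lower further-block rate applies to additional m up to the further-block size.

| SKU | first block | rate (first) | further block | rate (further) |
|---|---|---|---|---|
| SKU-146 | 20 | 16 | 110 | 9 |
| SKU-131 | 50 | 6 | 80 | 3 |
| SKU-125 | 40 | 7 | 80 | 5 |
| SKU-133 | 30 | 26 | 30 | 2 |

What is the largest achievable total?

2870

Rank every tier by rate: SKU-133/first 26 > SKU-146/first 16 > SKU-146/second 9 > SKU-125/first 7 > SKU-131/first 6 > SKU-125/second 5 > SKU-131/second 3 > SKU-133/second 2.
Fill SKU-133 first block (30 at 26) ; 260 left.
SKU-146/first (16): +20 ; 240 left.
Fill SKU-146 second block (110 at 9) ; 130 left.
SKU-125 first at 7: fill all 40 ; 90 left.
Fill SKU-131 first block (50 at 6) ; 40 left.
40 remain; put them into SKU-125 second at 5.
Total = 26×30 + 16×20 + 9×110 + 7×40 + 6×50 + 5×40 = 2870.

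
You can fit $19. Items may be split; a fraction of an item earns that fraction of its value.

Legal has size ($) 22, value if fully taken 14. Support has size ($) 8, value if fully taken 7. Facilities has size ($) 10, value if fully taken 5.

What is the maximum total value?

Rank by value-to-size ratio: Support 7/8≈0.875, Legal 14/22≈0.636, Facilities 5/10≈0.5.
All 8 $ of Support fit (value 7) → 11 remain.
Fill the last 11 $ with part of Legal: 11/22 of it earns 7.
Total value = 14.

14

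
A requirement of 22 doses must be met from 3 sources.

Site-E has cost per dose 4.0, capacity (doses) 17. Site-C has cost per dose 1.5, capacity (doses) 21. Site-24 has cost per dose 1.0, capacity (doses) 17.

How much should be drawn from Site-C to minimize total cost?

Use sources in increasing cost order.
Take 17 from Site-24 at 1.0 ; need 5 more.
Site-C at 1.5: take 5 of its 21 ; requirement met.
Site-E: unused.

5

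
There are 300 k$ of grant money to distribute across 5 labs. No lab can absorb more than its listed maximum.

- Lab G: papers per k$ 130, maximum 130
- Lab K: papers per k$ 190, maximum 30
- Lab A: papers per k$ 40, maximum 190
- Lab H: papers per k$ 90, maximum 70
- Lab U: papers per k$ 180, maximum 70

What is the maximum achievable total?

Order the labs by papers per k$: Lab K 190 > Lab U 180 > Lab G 130 > Lab H 90 > Lab A 40.
Give Lab K 30 to hit its cap of 30 — 270 left.
Lab U: +70 to 70 (cap) — 200 left.
Lab G: +130 to 130 (cap) — 70 left.
Lab H takes 70 to reach its cap of 70 — 0 left.
Total = 130×130 + 190×30 + 90×70 + 180×70 = 41500.

41500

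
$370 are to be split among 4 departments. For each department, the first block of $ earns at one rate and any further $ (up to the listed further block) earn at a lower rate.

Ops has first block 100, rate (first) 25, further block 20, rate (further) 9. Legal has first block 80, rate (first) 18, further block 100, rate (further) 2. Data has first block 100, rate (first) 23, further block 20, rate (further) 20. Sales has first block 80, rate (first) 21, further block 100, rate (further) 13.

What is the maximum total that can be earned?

Treat each block as its own option and order by rate: Ops/T1 25 > Data/T1 23 > Sales/T1 21 > Data/T2 20 > Legal/T1 18 > Sales/T2 13 > Ops/T2 9 > Legal/T2 2.
Fill Ops T1 block (100 at 25) ; 270 left.
Fill Data T1 block (100 at 23) ; 170 left.
Sales/T1 (21): +80 ; 90 left.
Data T2 at 20: fill all 20 ; 70 left.
Legal/T1: +70 of 80 at 18; pool empty.
Total = 25×100 + 23×100 + 21×80 + 20×20 + 18×70 = 8140.

8140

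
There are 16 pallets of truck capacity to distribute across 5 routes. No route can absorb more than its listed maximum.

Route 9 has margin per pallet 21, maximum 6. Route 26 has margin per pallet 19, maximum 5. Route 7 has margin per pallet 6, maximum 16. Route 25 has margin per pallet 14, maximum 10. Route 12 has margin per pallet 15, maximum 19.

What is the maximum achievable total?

Order the routes by margin per pallet: Route 9 21 > Route 26 19 > Route 12 15 > Route 25 14 > Route 7 6.
Give Route 9 6 to hit its cap of 6 — 10 left.
Route 26 takes 5 to reach its cap of 5 — 5 left.
Only 5 left; Route 12 takes them to reach 5.
Total = 21×6 + 19×5 + 15×5 = 296.

296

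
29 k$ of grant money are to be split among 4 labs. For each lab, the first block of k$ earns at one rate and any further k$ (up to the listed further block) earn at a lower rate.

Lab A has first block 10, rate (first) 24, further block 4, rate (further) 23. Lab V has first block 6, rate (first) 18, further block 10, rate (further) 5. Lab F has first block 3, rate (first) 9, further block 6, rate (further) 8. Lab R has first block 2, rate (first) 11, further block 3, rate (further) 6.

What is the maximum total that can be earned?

Rank every tier by rate: Lab A/T1 24 > Lab A/T2 23 > Lab V/T1 18 > Lab R/T1 11 > Lab F/T1 9 > Lab F/T2 8 > Lab R/T2 6 > Lab V/T2 5.
Lab A/T1 (24): +10 → 19 left.
Lab A T2 at 23: fill all 4 → 15 left.
Fill Lab V T1 block (6 at 18) → 9 left.
Fill Lab R T1 block (2 at 11) → 7 left.
Fill Lab F T1 block (3 at 9) → 4 left.
Lab F T2 at 8: only 4 left, fill 4.
Total = 24×10 + 23×4 + 18×6 + 11×2 + 9×3 + 8×4 = 521.

521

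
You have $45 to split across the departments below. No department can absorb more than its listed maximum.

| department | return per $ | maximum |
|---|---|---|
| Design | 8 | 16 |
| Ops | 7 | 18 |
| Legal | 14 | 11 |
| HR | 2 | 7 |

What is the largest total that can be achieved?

408

Order the departments by return per $: Legal 14 > Design 8 > Ops 7 > HR 2.
Give Legal 11 to hit its cap of 11 ; 34 left.
Give Design 16 to hit its cap of 16 ; 18 left.
Ops: +18 to 18 (cap) ; 0 left.
Total = 8×16 + 7×18 + 14×11 = 408.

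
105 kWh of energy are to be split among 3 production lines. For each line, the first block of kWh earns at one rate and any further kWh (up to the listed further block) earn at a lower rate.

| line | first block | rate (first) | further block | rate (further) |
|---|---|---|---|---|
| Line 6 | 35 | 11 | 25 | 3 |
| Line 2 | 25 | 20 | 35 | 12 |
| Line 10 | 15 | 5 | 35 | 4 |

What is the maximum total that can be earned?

1355

Treat each block as its own option and order by rate: Line 2/tier1 20 > Line 2/tier2 12 > Line 6/tier1 11 > Line 10/tier1 5 > Line 10/tier2 4 > Line 6/tier2 3.
Fill Line 2 tier1 block (25 at 20) — 80 left.
Line 2 tier2 at 12: fill all 35 — 45 left.
Fill Line 6 tier1 block (35 at 11) — 10 left.
Line 10/tier1: +10 of 15 at 5; pool empty.
Total = 20×25 + 12×35 + 11×35 + 5×10 = 1355.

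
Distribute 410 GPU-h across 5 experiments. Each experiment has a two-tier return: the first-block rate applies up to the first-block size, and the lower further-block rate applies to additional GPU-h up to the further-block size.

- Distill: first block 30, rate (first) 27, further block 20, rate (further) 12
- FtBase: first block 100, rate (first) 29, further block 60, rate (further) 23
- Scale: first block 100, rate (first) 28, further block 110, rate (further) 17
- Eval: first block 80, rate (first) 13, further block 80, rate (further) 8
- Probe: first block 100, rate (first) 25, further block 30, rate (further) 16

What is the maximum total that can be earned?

10730

Treat each block as its own option and order by rate: FtBase/first 29 > Scale/first 28 > Distill/first 27 > Probe/first 25 > FtBase/second 23 > Scale/second 17 > Probe/second 16 > Eval/first 13 > Distill/second 12 > Eval/second 8.
FtBase/first (29): +100 → 310 left.
Scale/first (28): +100 → 210 left.
Distill first at 27: fill all 30 → 180 left.
Probe first at 25: fill all 100 → 80 left.
FtBase/second (23): +60 → 20 left.
Scale/second: +20 of 110 at 17; pool empty.
Total = 29×100 + 28×100 + 27×30 + 25×100 + 23×60 + 17×20 = 10730.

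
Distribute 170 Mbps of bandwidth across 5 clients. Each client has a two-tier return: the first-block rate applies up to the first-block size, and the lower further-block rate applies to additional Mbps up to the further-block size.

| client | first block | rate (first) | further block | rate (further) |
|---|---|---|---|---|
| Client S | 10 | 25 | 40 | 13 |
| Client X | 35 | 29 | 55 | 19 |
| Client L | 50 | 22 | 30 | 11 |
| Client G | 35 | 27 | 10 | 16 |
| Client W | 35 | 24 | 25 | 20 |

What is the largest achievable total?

Rank every tier by rate: Client X/first 29 > Client G/first 27 > Client S/first 25 > Client W/first 24 > Client L/first 22 > Client W/second 20 > Client X/second 19 > Client G/second 16 > Client S/second 13 > Client L/second 11.
Client X/first (29): +35 — 135 left.
Client G/first (27): +35 — 100 left.
Client S/first (25): +10 — 90 left.
Client W/first (24): +35 — 55 left.
Client L/first (22): +50 — 5 left.
Client W second at 20: only 5 left, fill 5.
Total = 29×35 + 27×35 + 25×10 + 24×35 + 22×50 + 20×5 = 4250.

4250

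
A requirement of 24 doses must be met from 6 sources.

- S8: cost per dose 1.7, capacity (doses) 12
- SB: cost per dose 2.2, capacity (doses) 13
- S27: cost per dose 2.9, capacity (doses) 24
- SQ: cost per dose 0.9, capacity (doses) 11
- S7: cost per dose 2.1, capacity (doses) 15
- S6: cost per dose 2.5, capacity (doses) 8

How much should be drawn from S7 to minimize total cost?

1

Use sources in increasing cost order.
SQ at 0.9: take all 11 doses — 13 still needed.
Take 12 from S8 at 1.7 — need 1 more.
S7 (2.1): take the remaining 1 — done.
SB, S6, S27: unused.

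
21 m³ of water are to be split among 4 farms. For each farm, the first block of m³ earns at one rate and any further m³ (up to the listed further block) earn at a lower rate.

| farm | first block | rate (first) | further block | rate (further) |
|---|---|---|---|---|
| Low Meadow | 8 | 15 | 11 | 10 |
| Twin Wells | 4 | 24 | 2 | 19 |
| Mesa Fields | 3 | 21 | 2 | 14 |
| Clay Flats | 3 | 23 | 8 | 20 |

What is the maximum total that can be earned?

441

Treat each block as its own option and order by rate: Twin Wells/first 24 > Clay Flats/first 23 > Mesa Fields/first 21 > Clay Flats/second 20 > Twin Wells/second 19 > Low Meadow/first 15 > Mesa Fields/second 14 > Low Meadow/second 10.
Twin Wells first at 24: fill all 4 ; 17 left.
Fill Clay Flats first block (3 at 23) ; 14 left.
Mesa Fields first at 21: fill all 3 ; 11 left.
Clay Flats second at 20: fill all 8 ; 3 left.
Twin Wells second at 19: fill all 2 ; 1 left.
1 remain; put them into Low Meadow first at 15.
Total = 24×4 + 23×3 + 21×3 + 20×8 + 19×2 + 15×1 = 441.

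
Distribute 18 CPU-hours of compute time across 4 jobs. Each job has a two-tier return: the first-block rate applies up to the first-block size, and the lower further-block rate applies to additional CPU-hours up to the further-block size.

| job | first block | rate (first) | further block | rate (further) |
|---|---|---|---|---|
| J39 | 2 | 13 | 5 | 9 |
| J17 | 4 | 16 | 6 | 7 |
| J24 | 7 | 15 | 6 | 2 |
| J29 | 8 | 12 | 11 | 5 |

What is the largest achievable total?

255

Treat each block as its own option and order by rate: J17/first 16 > J24/first 15 > J39/first 13 > J29/first 12 > J39/second 9 > J17/second 7 > J29/second 5 > J24/second 2.
J17 first at 16: fill all 4 ; 14 left.
J24 first at 15: fill all 7 ; 7 left.
Fill J39 first block (2 at 13) ; 5 left.
J29/first: +5 of 8 at 12; pool empty.
Total = 16×4 + 15×7 + 13×2 + 12×5 = 255.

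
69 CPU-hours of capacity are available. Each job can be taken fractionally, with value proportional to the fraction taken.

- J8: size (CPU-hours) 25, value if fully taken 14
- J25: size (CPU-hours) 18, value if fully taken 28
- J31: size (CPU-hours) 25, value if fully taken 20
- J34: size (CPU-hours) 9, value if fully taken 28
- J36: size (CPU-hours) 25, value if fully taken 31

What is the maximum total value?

100.6

Sort by value density: J34 28/9≈3.11, J25 28/18≈1.56, J36 31/25≈1.24, J31 20/25≈0.8, J8 14/25≈0.56.
Take all of J34 (9 CPU-hours, value 28) ; 60 CPU-hours left.
Take all of J25 (18 CPU-hours, value 28) ; 42 CPU-hours left.
J36: take in full, 25 CPU-hours for value 31 ; 17 left.
17 CPU-hours left: a 17/25 share of J31 gives 20×17/25 = 13.6.
Total value = 100.6.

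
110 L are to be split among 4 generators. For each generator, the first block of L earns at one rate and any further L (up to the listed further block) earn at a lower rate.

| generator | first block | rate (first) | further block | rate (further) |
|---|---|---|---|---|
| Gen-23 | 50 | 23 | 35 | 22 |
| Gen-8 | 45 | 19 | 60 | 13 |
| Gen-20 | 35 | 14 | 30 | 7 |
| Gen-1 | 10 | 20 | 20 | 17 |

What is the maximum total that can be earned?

2405

Treat each block as its own option and order by rate: Gen-23/tier1 23 > Gen-23/tier2 22 > Gen-1/tier1 20 > Gen-8/tier1 19 > Gen-1/tier2 17 > Gen-20/tier1 14 > Gen-8/tier2 13 > Gen-20/tier2 7.
Gen-23 tier1 at 23: fill all 50 ; 60 left.
Gen-23 tier2 at 22: fill all 35 ; 25 left.
Gen-1/tier1 (20): +10 ; 15 left.
Gen-8/tier1: +15 of 45 at 19; pool empty.
Total = 23×50 + 22×35 + 20×10 + 19×15 = 2405.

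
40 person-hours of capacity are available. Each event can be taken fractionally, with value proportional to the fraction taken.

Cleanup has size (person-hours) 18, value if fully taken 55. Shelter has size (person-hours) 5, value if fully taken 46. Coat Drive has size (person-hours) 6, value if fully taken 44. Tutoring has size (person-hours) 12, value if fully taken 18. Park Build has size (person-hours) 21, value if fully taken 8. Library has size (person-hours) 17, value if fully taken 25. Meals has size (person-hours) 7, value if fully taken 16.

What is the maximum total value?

167

Rank by value-to-size ratio: Shelter 46/5≈9.2, Coat Drive 44/6≈7.33, Cleanup 55/18≈3.06, Meals 16/7≈2.29, Tutoring 18/12≈1.5, Library 25/17≈1.47, Park Build 8/21≈0.381.
Take all of Shelter (5 person-hours, value 46) ; 35 person-hours left.
Take all of Coat Drive (6 person-hours, value 44) ; 29 person-hours left.
Take all of Cleanup (18 person-hours, value 55) ; 11 person-hours left.
Take all of Meals (7 person-hours, value 16) ; 4 person-hours left.
Only 4 person-hours remain; take 4/12 of Tutoring for value 18×4/12 = 6.
Total value = 167.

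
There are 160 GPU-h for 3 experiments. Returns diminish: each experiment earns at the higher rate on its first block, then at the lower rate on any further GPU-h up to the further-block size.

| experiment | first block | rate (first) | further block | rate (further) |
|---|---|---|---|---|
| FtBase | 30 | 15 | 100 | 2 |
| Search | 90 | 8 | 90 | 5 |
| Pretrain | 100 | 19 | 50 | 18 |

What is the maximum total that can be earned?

Treat each block as its own option and order by rate: Pretrain/tier1 19 > Pretrain/tier2 18 > FtBase/tier1 15 > Search/tier1 8 > Search/tier2 5 > FtBase/tier2 2.
Pretrain tier1 at 19: fill all 100 — 60 left.
Pretrain tier2 at 18: fill all 50 — 10 left.
FtBase tier1 at 15: only 10 left, fill 10.
Total = 19×100 + 18×50 + 15×10 = 2950.

2950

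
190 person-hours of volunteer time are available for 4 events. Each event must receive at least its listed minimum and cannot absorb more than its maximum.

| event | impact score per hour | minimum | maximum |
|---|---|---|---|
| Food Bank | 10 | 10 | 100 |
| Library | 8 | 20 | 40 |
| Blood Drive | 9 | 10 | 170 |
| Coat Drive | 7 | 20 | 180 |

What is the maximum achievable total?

1750

Meeting every minimum uses 10+20+10+20 = 60 person-hours, leaving 130.
Highest impact score per hour first: Food Bank 10 > Blood Drive 9 > Library 8 > Coat Drive 7.
Food Bank takes 90 more to reach its cap of 100 → 40 left.
Blood Drive has room for 160 more but only 40 remain, so it gets 50.
Total = 10×100 + 8×20 + 9×50 + 7×20 = 1750.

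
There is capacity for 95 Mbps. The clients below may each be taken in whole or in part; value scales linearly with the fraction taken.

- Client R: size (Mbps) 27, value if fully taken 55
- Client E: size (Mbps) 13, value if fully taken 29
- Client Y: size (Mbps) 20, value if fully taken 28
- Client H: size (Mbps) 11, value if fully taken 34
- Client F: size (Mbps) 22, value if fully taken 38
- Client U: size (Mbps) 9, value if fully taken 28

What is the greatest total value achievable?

Best value per unit of size first: Client U 28/9≈3.11, Client H 34/11≈3.09, Client E 29/13≈2.23, Client R 55/27≈2.04, Client F 38/22≈1.73, Client Y 28/20≈1.4.
All 9 Mbps of Client U fit (value 28) ; 86 remain.
Client H: take in full, 11 Mbps for value 34 ; 75 left.
All 13 Mbps of Client E fit (value 29) ; 62 remain.
All 27 Mbps of Client R fit (value 55) ; 35 remain.
Client F: take in full, 22 Mbps for value 38 ; 13 left.
13 Mbps left: a 13/20 share of Client Y gives 28×13/20 = 18.2.
Total value = 202.2.

202.2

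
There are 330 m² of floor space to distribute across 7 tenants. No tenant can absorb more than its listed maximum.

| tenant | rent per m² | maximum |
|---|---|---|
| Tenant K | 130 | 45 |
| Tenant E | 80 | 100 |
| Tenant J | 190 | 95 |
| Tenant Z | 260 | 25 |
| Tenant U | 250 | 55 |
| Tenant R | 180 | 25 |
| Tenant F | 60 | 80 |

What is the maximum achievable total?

55450

Highest rent per m² first: Tenant Z 260 > Tenant U 250 > Tenant J 190 > Tenant R 180 > Tenant K 130 > Tenant E 80 > Tenant F 60.
Tenant Z: +25 to 25 (cap) ; 305 left.
Tenant U takes 55 to reach its cap of 55 ; 250 left.
Give Tenant J 95 to hit its cap of 95 ; 155 left.
Give Tenant R 25 to hit its cap of 25 ; 130 left.
Tenant K takes 45 to reach its cap of 45 ; 85 left.
Only 85 left; Tenant E takes them to reach 85.
Total = 130×45 + 80×85 + 190×95 + 260×25 + 250×55 + 180×25 = 55450.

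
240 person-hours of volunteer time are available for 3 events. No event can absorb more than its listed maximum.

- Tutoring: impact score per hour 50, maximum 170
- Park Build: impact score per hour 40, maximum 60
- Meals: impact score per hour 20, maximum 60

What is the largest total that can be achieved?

11100

Highest impact score per hour first: Tutoring 50 > Park Build 40 > Meals 20.
Tutoring takes 170 to reach its cap of 170 → 70 left.
Give Park Build 60 to hit its cap of 60 → 10 left.
Only 10 left; Meals takes them to reach 10.
Total = 50×170 + 40×60 + 20×10 = 11100.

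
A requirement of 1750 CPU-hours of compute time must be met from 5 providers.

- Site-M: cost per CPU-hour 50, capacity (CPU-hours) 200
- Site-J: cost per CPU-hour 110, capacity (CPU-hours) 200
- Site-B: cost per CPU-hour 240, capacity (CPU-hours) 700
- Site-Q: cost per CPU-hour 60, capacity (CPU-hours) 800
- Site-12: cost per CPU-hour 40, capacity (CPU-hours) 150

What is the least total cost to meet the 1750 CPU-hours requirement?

Use providers in increasing cost order.
Site-12 at 40: take all 150 CPU-hours → 1600 still needed.
Take 200 from Site-M at 50 → need 1400 more.
Site-Q at 60: take all 800 CPU-hours → 600 still needed.
Take 200 from Site-J at 110 → need 400 more.
Take 400 from Site-B at 240 to finish.
Cost = 150×40 + 200×50 + 800×60 + 200×110 + 400×240 = 182000.

182000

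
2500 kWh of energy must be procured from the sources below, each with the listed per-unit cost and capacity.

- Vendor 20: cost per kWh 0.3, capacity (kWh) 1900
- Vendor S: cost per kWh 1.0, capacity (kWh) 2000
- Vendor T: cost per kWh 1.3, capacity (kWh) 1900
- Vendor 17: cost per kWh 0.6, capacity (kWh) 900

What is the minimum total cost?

Fill from the cheapest source first.
Take 1900 from Vendor 20 at 0.3 → need 600 more.
Take 600 from Vendor 17 at 0.6 to finish.
Vendor S, Vendor T: unused.
Cost = 1900×0.3 + 600×0.6 = 930.

930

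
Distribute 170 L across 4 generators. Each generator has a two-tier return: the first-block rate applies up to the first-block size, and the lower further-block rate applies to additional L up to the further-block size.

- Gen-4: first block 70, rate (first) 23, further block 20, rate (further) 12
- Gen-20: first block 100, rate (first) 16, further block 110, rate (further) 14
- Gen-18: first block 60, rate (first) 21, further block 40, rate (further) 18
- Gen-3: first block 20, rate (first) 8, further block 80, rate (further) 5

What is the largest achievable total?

Treat each block as its own option and order by rate: Gen-4/first 23 > Gen-18/first 21 > Gen-18/second 18 > Gen-20/first 16 > Gen-20/second 14 > Gen-4/second 12 > Gen-3/first 8 > Gen-3/second 5.
Gen-4/first (23): +70 ; 100 left.
Gen-18 first at 21: fill all 60 ; 40 left.
Fill Gen-18 second block (40 at 18) ; 0 left.
Total = 23×70 + 21×60 + 18×40 = 3590.

3590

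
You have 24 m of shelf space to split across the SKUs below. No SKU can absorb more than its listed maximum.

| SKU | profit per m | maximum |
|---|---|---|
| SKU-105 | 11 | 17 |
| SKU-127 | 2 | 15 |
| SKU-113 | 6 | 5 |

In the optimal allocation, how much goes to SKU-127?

Highest profit per m first: SKU-105 11 > SKU-113 6 > SKU-127 2.
SKU-105: +17 to 17 (cap) — 7 left.
SKU-113 takes 5 to reach its cap of 5 — 2 left.
Only 2 left; SKU-127 takes them to reach 2.

2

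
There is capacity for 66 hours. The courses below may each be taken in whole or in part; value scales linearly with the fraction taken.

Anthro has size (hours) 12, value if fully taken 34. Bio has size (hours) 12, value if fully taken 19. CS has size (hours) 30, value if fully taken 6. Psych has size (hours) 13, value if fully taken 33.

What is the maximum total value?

Sort by value density: Anthro 34/12≈2.83, Psych 33/13≈2.54, Bio 19/12≈1.58, CS 6/30≈0.2.
Take all of Anthro (12 hours, value 34) ; 54 hours left.
All 13 hours of Psych fit (value 33) ; 41 remain.
All 12 hours of Bio fit (value 19) ; 29 remain.
Only 29 hours remain; take 29/30 of CS for value 6×29/30 = 5.8.
Total value = 91.8.

91.8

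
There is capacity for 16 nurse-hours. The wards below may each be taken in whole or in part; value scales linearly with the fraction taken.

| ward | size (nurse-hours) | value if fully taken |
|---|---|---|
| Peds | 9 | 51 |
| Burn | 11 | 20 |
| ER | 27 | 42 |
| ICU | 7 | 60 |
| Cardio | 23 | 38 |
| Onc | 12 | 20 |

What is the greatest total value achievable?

Sort by value density: ICU 60/7≈8.57, Peds 51/9≈5.67, Burn 20/11≈1.82, Onc 20/12≈1.67, Cardio 38/23≈1.65, ER 42/27≈1.56.
Take all of ICU (7 nurse-hours, value 60) → 9 nurse-hours left.
Peds: take in full, 9 nurse-hours for value 51 → 0 left.
Total value = 111.

111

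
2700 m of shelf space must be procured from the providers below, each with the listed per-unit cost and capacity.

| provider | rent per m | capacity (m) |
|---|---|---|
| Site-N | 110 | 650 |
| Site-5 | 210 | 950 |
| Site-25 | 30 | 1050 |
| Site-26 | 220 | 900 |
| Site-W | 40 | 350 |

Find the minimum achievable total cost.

Fill from the cheapest provider first.
Take 1050 from Site-25 at 30 ; need 1650 more.
Site-W (40): use full 350 ; 1300 m to go.
Site-N (110): use full 650 ; 650 m to go.
Site-5 at 210: take 650 of its 950 ; requirement met.
Site-26: unused.
Cost = 1050×30 + 350×40 + 650×110 + 650×210 = 253500.

253500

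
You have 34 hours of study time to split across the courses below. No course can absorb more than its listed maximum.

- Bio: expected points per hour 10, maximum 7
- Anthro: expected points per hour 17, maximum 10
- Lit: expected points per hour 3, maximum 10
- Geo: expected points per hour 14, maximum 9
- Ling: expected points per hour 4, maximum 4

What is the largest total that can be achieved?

Rank by expected points per hour: Anthro 17 > Geo 14 > Bio 10 > Ling 4 > Lit 3.
Give Anthro 10 to hit its cap of 10 ; 24 left.
Geo takes 9 to reach its cap of 9 ; 15 left.
Bio: +7 to 7 (cap) ; 8 left.
Ling takes 4 to reach its cap of 4 ; 4 left.
Lit has room for 10 but only 4 remain, so it gets 4.
Total = 10×7 + 17×10 + 3×4 + 14×9 + 4×4 = 394.

394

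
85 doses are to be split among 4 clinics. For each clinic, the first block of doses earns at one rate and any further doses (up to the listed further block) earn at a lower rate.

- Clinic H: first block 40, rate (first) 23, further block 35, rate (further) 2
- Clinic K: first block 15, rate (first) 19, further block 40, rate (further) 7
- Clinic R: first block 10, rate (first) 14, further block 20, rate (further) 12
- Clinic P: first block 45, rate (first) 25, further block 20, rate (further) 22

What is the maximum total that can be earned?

Rank every tier by rate: Clinic P/T1 25 > Clinic H/T1 23 > Clinic P/T2 22 > Clinic K/T1 19 > Clinic R/T1 14 > Clinic R/T2 12 > Clinic K/T2 7 > Clinic H/T2 2.
Clinic P/T1 (25): +45 → 40 left.
Clinic H/T1 (23): +40 → 0 left.
Total = 25×45 + 23×40 = 2045.

2045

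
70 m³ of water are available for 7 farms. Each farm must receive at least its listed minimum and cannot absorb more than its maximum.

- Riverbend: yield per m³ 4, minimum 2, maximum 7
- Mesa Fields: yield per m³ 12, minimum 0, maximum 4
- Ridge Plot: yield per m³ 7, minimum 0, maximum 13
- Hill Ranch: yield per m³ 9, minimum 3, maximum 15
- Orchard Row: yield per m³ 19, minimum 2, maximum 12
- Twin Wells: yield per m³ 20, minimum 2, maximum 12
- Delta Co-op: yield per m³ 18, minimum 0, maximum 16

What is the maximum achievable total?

Meeting every minimum uses 2+0+0+3+2+2+0 = 9 m³, leaving 61.
Highest yield per m³ first: Twin Wells 20 > Orchard Row 19 > Delta Co-op 18 > Mesa Fields 12 > Hill Ranch 9 > Ridge Plot 7 > Riverbend 4.
Twin Wells takes 10 more to reach its cap of 12 → 51 left.
Orchard Row: +10 to 12 (cap) → 41 left.
Delta Co-op: +16 to 16 (cap) → 25 left.
Mesa Fields: +4 to 4 (cap) → 21 left.
Hill Ranch takes 12 more to reach its cap of 15 → 9 left.
Only 9 left; Ridge Plot takes them to reach 9.
Total = 4×2 + 12×4 + 7×9 + 9×15 + 19×12 + 20×12 + 18×16 = 1010.

1010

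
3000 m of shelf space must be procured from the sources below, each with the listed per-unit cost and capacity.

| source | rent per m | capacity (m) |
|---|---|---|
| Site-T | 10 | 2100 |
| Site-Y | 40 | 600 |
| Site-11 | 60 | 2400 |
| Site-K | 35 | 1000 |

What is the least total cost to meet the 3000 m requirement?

Use sources in increasing cost order.
Take 2100 from Site-T at 10 ; need 900 more.
Site-K at 35: take 900 of its 1000 ; requirement met.
Site-Y, Site-11: unused.
Cost = 2100×10 + 900×35 = 52500.

52500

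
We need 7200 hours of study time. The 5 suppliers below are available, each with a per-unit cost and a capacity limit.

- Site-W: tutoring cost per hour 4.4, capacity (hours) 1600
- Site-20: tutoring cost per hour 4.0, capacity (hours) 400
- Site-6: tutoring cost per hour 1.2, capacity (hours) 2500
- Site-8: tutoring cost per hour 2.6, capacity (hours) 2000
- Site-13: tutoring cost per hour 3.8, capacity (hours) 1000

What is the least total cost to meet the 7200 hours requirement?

19320

Use suppliers in increasing cost order.
Take 2500 from Site-6 at 1.2 → need 4700 more.
Site-8 at 2.6: take all 2000 hours → 2700 still needed.
Site-13 (3.8): use full 1000 → 1700 hours to go.
Site-20 (4.0): use full 400 → 1300 hours to go.
Site-W (4.4): take the remaining 1300 → done.
Cost = 2500×1.2 + 2000×2.6 + 1000×3.8 + 400×4.0 + 1300×4.4 = 19320.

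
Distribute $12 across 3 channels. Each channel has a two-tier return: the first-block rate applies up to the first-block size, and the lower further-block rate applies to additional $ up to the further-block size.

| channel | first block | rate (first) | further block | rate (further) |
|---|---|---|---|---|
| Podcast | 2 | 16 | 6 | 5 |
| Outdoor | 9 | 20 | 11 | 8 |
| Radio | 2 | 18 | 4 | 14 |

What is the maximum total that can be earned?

232

Order all 6 blocks by rate: Outdoor/first 20 > Radio/first 18 > Podcast/first 16 > Radio/second 14 > Outdoor/second 8 > Podcast/second 5.
Outdoor/first (20): +9 → 3 left.
Radio first at 18: fill all 2 → 1 left.
Podcast/first: +1 of 2 at 16; pool empty.
Total = 20×9 + 18×2 + 16×1 = 232.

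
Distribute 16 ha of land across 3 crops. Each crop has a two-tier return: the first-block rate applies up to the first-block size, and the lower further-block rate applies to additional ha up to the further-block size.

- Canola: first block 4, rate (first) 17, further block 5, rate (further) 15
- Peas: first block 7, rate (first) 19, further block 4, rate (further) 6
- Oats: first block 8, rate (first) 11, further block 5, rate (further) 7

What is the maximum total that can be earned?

276

Rank every tier by rate: Peas/first 19 > Canola/first 17 > Canola/second 15 > Oats/first 11 > Oats/second 7 > Peas/second 6.
Peas/first (19): +7 — 9 left.
Canola first at 17: fill all 4 — 5 left.
Fill Canola second block (5 at 15) — 0 left.
Total = 19×7 + 17×4 + 15×5 = 276.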